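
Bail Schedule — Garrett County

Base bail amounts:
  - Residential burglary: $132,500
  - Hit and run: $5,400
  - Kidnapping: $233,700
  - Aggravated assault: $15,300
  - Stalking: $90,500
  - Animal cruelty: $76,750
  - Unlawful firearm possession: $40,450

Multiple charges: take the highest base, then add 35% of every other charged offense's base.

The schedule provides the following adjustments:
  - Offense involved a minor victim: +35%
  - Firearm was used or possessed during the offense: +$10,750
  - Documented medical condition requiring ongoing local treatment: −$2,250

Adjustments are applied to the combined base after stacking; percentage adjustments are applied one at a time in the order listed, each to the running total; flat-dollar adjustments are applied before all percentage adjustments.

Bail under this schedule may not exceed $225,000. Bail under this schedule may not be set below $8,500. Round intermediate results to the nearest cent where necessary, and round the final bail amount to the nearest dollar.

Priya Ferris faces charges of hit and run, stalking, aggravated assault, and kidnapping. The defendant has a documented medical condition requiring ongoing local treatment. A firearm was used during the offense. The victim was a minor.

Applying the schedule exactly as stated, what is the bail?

$225,000

Base amounts from the schedule: hit and run $5,400; stalking $90,500; aggravated assault $15,300; kidnapping $233,700.
Stacking rule: highest base plus 35% of each additional charge. Highest is kidnapping at $233,700. Additional: $5,400 × 35% = $1,890; $90,500 × 35% = $31,675; $15,300 × 35% = $5,355. Combined base = $233,700 + $38,920 = $272,620.
Firearm was used or possessed during the offense (+$10,750 flat): $272,620 + $10,750 = $283,370.
Documented medical condition requiring ongoing local treatment (−$2,250 flat): $283,370 − $2,250 = $281,120.
Offense involved a minor victim (+35%): $281,120 × 1.35 = $379,512.
Result $379,512 exceeds the maximum of $225,000; bail is capped at $225,000.
$225,000 is at or above the $8,500 minimum.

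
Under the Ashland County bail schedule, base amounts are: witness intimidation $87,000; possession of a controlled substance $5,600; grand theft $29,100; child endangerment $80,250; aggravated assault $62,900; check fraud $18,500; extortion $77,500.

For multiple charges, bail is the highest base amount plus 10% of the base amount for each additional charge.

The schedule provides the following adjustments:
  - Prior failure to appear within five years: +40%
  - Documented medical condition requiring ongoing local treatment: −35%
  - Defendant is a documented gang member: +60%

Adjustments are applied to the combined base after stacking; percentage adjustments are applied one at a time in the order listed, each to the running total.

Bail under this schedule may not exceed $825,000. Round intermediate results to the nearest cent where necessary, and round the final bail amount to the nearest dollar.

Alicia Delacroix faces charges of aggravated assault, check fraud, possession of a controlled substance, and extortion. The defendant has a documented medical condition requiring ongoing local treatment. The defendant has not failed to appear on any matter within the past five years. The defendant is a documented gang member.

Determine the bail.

$89,648

Base amounts from the schedule: aggravated assault $62,900; check fraud $18,500; possession of a controlled substance $5,600; extortion $77,500.
Stacking rule: highest base plus 10% of each additional charge. Highest is extortion at $77,500. Additional: $62,900 × 10% = $6,290; $18,500 × 10% = $1,850; $5,600 × 10% = $560. Combined base = $77,500 + $8,700 = $86,200.
Documented medical condition requiring ongoing local treatment (−35%): $86,200 × 0.65 = $56,030.
Defendant is a documented gang member (+60%): $56,030 × 1.6 = $89,648.
$89,648 is within the $825,000 maximum.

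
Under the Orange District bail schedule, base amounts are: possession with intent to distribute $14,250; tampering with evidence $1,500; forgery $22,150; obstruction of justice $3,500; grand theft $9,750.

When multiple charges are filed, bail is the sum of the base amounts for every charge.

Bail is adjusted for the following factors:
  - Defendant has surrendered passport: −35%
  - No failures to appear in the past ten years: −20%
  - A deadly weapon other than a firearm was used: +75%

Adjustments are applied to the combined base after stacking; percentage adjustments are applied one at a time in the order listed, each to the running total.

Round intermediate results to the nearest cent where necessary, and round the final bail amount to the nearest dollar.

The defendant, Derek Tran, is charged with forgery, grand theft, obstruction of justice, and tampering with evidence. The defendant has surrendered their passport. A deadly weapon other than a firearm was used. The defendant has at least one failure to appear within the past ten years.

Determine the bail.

Base amounts from the schedule: forgery $22,150; grand theft $9,750; obstruction of justice $3,500; tampering with evidence $1,500.
Stacking rule: sum of all bases. $22,150 + $9,750 + $3,500 + $1,500 = $36,900.
Defendant has surrendered passport (−35%): $36,900 × 0.65 = $23,985.
A deadly weapon other than a firearm was used (+75%): $23,985 × 1.75 = $41,973.75.
Rounded to the nearest dollar: $41,974.

$41,974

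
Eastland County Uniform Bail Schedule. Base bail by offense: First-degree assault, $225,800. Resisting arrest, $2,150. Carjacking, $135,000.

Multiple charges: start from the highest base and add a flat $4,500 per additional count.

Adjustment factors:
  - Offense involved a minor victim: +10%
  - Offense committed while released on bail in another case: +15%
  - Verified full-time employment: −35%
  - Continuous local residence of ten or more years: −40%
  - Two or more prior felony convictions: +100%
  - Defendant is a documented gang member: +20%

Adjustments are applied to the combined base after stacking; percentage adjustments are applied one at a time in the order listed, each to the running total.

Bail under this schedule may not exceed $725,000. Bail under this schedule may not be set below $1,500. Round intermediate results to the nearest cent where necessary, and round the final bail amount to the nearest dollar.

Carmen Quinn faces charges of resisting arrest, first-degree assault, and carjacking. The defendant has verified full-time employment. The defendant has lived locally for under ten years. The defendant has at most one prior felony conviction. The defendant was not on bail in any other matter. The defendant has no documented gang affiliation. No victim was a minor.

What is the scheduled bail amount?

Base amounts from the schedule: resisting arrest $2,150; first-degree assault $225,800; carjacking $135,000.
Stacking rule: highest base plus $4,500 per additional charge. Highest is first-degree assault at $225,800; 2 additional charges → +$9,000. Combined base = $234,800.
Verified full-time employment (−35%): $234,800 × 0.65 = $152,620.
$152,620 is within the $725,000 maximum.
$152,620 is at or above the $1,500 minimum.

$152,620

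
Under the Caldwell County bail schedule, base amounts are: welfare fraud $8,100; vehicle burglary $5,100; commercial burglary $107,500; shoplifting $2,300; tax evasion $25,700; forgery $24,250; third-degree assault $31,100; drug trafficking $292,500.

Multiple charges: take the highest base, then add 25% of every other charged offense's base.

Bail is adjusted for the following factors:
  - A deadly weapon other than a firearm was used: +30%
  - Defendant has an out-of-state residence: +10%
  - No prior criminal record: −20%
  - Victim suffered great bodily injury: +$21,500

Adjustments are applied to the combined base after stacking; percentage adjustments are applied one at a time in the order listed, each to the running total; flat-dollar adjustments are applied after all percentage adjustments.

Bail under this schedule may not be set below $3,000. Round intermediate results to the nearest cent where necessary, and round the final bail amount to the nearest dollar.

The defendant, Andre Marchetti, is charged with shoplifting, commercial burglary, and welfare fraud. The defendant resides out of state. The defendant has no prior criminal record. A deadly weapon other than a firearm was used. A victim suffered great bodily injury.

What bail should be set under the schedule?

Base amounts from the schedule: shoplifting $2,300; commercial burglary $107,500; welfare fraud $8,100.
Stacking rule: highest base plus 25% of each additional charge. Highest is commercial burglary at $107,500. Additional: $2,300 × 25% = $575; $8,100 × 25% = $2,025. Combined base = $107,500 + $2,600 = $110,100.
A deadly weapon other than a firearm was used (+30%): $110,100 × 1.3 = $143,130.
Defendant has an out-of-state residence (+10%): $143,130 × 1.1 = $157,443.
No prior criminal record (−20%): $157,443 × 0.8 = $125,954.40.
Victim suffered great bodily injury (+$21,500 flat): $125,954.40 + $21,500 = $147,454.40.
$147,454.40 is at or above the $3,000 minimum.
Rounded to the nearest dollar: $147,454.

$147,454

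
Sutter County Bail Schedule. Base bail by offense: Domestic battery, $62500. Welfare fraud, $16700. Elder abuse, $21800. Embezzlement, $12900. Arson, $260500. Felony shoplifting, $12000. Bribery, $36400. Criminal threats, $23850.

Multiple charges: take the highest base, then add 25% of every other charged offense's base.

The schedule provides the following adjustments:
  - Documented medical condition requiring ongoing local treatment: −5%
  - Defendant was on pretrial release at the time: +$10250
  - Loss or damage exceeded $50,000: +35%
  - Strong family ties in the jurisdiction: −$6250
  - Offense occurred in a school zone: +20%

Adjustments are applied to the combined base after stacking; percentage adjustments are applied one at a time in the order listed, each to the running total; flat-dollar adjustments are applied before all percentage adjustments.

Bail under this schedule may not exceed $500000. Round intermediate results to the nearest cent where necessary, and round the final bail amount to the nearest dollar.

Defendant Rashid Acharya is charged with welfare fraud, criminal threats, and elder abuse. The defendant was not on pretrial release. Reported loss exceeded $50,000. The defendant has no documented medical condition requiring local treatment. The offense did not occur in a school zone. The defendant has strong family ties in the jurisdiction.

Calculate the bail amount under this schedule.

Base amounts from the schedule: welfare fraud $16700; criminal threats $23850; elder abuse $21800.
Stacking rule: highest base plus 25% of each additional charge. Highest is criminal threats at $23850. Additional: $16700 × 25% = $4175; $21800 × 25% = $5450. Combined base = $23850 + $9625 = $33475.
Strong family ties in the jurisdiction (−$6250 flat): $33475 − $6250 = $27225.
Loss or damage exceeded $50,000 (+35%): $27225 × 1.35 = $36753.75.
$36753.75 is within the $500000 maximum.
Rounded to the nearest dollar: $36754.

$36754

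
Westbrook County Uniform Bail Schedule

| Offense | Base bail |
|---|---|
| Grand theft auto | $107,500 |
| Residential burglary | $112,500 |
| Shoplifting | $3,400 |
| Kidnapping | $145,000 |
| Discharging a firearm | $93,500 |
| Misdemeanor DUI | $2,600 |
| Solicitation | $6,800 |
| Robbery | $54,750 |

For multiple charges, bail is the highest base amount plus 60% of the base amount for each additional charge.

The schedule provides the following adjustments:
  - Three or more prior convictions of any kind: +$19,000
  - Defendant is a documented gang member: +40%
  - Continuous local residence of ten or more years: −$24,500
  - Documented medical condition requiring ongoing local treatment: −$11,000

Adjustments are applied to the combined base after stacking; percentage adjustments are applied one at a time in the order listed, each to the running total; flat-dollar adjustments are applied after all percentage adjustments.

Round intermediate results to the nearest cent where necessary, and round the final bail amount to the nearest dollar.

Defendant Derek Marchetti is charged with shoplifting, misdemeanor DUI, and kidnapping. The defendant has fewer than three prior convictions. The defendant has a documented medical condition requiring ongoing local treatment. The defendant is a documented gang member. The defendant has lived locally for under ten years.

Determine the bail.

$197,040

Base amounts from the schedule: shoplifting $3,400; misdemeanor DUI $2,600; kidnapping $145,000.
Stacking rule: highest base plus 60% of each additional charge. Highest is kidnapping at $145,000. Additional: $3,400 × 60% = $2,040; $2,600 × 60% = $1,560. Combined base = $145,000 + $3,600 = $148,600.
Defendant is a documented gang member (+40%): $148,600 × 1.4 = $208,040.
Documented medical condition requiring ongoing local treatment (−$11,000 flat): $208,040 − $11,000 = $197,040.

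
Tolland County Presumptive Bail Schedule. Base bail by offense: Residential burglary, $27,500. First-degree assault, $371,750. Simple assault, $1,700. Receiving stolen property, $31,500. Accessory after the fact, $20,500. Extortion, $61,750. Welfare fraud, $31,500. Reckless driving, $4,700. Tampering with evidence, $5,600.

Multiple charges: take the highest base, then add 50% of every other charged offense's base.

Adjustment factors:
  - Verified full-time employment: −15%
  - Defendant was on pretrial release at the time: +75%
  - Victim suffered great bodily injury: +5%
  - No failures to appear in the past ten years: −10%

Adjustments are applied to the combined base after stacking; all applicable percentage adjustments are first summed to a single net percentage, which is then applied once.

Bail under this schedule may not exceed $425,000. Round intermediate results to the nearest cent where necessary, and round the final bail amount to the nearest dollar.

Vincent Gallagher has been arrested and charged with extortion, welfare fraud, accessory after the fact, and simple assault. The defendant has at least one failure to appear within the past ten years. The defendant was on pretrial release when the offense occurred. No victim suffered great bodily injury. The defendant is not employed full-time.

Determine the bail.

$155,050

Base amounts from the schedule: extortion $61,750; welfare fraud $31,500; accessory after the fact $20,500; simple assault $1,700.
Stacking rule: highest base plus 50% of each additional charge. Highest is extortion at $61,750. Additional: $31,500 × 50% = $15,750; $20,500 × 50% = $10,250; $1,700 × 50% = $850. Combined base = $61,750 + $26,850 = $88,600.
Defendant was on pretrial release at the time (+75%): $88,600 × 1.75 = $155,050.
$155,050 is within the $425,000 maximum.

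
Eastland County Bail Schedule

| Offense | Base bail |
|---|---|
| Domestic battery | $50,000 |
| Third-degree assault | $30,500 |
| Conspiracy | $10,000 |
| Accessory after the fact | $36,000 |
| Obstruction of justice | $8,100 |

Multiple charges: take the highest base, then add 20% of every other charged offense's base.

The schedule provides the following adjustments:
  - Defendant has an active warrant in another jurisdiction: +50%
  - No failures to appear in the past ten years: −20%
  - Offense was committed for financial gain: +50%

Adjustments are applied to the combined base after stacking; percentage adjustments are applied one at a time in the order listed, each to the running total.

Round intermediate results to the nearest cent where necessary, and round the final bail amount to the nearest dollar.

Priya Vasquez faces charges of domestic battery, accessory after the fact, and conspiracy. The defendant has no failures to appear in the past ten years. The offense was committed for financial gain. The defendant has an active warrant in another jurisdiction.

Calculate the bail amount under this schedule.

$106,560

Base amounts from the schedule: domestic battery $50,000; accessory after the fact $36,000; conspiracy $10,000.
Stacking rule: highest base plus 20% of each additional charge. Highest is domestic battery at $50,000. Additional: $36,000 × 20% = $7,200; $10,000 × 20% = $2,000. Combined base = $50,000 + $9,200 = $59,200.
Defendant has an active warrant in another jurisdiction (+50%): $59,200 × 1.5 = $88,800.
No failures to appear in the past ten years (−20%): $88,800 × 0.8 = $71,040.
Offense was committed for financial gain (+50%): $71,040 × 1.5 = $106,560.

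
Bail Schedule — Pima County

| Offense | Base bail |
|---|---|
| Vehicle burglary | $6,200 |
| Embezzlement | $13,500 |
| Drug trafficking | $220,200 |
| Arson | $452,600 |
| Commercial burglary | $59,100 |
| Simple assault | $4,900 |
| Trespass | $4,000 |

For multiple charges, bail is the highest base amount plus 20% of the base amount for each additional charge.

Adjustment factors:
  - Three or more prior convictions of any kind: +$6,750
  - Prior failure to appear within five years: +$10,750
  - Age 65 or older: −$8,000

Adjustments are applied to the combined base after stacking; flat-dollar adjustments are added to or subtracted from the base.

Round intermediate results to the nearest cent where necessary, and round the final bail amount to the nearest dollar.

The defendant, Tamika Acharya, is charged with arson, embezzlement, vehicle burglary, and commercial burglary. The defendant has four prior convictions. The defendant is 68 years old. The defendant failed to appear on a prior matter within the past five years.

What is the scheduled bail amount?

Base amounts from the schedule: arson $452,600; embezzlement $13,500; vehicle burglary $6,200; commercial burglary $59,100.
Stacking rule: highest base plus 20% of each additional charge. Highest is arson at $452,600. Additional: $13,500 × 20% = $2,700; $6,200 × 20% = $1,240; $59,100 × 20% = $11,820. Combined base = $452,600 + $15,760 = $468,360.
Three or more prior convictions of any kind (+$6,750 flat): $468,360 + $6,750 = $475,110.
Prior failure to appear within five years (+$10,750 flat): $475,110 + $10,750 = $485,860.
Age 65 or older (−$8,000 flat): $485,860 − $8,000 = $477,860.

$477,860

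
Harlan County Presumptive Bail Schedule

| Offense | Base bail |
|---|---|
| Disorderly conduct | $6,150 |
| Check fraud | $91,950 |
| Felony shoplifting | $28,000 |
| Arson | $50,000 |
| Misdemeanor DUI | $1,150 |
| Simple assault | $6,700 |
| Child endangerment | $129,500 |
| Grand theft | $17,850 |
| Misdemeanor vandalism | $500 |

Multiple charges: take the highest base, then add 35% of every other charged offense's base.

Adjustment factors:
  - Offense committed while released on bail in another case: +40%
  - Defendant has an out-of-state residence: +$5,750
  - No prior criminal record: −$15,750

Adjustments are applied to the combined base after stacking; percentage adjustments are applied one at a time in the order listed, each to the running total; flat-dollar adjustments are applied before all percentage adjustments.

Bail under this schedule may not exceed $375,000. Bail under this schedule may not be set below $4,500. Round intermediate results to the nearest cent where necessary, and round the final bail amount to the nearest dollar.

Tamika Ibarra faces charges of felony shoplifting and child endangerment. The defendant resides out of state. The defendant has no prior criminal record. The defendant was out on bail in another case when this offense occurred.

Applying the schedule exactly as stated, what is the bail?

Base amounts from the schedule: felony shoplifting $28,000; child endangerment $129,500.
Stacking rule: highest base plus 35% of each additional charge. Highest is child endangerment at $129,500. Additional: $28,000 × 35% = $9,800. Combined base = $129,500 + $9,800 = $139,300.
Defendant has an out-of-state residence (+$5,750 flat): $139,300 + $5,750 = $145,050.
No prior criminal record (−$15,750 flat): $145,050 − $15,750 = $129,300.
Offense committed while released on bail in another case (+40%): $129,300 × 1.4 = $181,020.
$181,020 is within the $375,000 maximum.
$181,020 is at or above the $4,500 minimum.

$181,020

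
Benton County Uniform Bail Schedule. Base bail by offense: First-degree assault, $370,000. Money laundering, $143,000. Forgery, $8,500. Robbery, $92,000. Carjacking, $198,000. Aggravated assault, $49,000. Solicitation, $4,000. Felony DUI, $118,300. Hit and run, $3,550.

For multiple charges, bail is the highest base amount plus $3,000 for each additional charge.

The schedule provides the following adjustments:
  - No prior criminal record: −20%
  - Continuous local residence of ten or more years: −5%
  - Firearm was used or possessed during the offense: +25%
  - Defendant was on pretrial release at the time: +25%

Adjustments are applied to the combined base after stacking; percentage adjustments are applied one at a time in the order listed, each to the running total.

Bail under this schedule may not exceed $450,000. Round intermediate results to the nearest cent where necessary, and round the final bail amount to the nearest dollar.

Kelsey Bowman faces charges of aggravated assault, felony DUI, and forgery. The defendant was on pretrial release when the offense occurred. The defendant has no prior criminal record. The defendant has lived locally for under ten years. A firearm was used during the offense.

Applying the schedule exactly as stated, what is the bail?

$155,375

Base amounts from the schedule: aggravated assault $49,000; felony DUI $118,300; forgery $8,500.
Stacking rule: highest base plus $3,000 per additional charge. Highest is felony DUI at $118,300; 2 additional charges → +$6,000. Combined base = $124,300.
No prior criminal record (−20%): $124,300 × 0.8 = $99,440.
Firearm was used or possessed during the offense (+25%): $99,440 × 1.25 = $124,300.
Defendant was on pretrial release at the time (+25%): $124,300 × 1.25 = $155,375.
$155,375 is within the $450,000 maximum.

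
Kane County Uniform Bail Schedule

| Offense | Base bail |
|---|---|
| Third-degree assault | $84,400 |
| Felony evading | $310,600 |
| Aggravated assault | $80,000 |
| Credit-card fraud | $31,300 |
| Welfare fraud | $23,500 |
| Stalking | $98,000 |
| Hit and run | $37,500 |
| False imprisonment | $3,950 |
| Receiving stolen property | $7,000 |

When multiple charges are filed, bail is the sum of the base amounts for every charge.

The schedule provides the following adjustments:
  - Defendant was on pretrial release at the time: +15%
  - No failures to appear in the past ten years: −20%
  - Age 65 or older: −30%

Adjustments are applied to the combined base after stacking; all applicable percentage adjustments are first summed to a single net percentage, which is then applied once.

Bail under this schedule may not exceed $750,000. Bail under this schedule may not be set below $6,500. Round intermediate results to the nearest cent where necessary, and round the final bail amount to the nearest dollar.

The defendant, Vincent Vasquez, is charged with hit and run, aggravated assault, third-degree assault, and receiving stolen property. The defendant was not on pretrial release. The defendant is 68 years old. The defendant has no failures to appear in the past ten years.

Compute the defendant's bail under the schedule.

$104,450

Base amounts from the schedule: hit and run $37,500; aggravated assault $80,000; third-degree assault $84,400; receiving stolen property $7,000.
Stacking rule: sum of all bases. $37,500 + $80,000 + $84,400 + $7,000 = $208,900.
Net percentage adjustment: −20% −30% = −50%. $208,900 × 0.5 = $104,450.
$104,450 is within the $750,000 maximum.
$104,450 is at or above the $6,500 minimum.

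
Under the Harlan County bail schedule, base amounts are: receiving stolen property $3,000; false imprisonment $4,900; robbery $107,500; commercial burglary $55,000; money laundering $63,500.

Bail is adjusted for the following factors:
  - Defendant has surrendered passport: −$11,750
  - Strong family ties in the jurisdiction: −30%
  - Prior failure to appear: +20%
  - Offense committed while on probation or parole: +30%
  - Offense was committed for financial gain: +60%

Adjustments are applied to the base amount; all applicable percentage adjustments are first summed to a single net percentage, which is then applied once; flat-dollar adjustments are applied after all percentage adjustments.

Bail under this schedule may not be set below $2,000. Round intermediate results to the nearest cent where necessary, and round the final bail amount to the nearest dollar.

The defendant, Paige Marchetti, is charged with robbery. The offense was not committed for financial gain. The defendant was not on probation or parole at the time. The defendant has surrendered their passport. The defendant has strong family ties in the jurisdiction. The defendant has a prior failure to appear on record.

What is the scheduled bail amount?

$85,000

Base amounts from the schedule: robbery $107,500.
Single charge. Combined base = $107,500.
Net percentage adjustment: −30% +20% = −10%. $107,500 × 0.9 = $96,750.
Defendant has surrendered passport (−$11,750 flat): $96,750 − $11,750 = $85,000.
$85,000 is at or above the $2,000 minimum.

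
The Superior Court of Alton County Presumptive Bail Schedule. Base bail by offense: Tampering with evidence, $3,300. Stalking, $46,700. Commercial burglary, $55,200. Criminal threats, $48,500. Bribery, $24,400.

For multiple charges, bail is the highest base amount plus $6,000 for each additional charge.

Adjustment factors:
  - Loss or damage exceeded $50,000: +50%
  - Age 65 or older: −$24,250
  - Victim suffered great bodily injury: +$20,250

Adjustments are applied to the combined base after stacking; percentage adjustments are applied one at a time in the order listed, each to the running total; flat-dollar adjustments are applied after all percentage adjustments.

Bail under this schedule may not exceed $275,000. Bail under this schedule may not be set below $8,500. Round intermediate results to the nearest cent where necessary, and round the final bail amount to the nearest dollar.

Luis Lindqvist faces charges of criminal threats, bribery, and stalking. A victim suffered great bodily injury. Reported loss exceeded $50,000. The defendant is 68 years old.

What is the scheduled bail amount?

$86,750

Base amounts from the schedule: criminal threats $48,500; bribery $24,400; stalking $46,700.
Stacking rule: highest base plus $6,000 per additional charge. Highest is criminal threats at $48,500; 2 additional charges → +$12,000. Combined base = $60,500.
Loss or damage exceeded $50,000 (+50%): $60,500 × 1.5 = $90,750.
Age 65 or older (−$24,250 flat): $90,750 − $24,250 = $66,500.
Victim suffered great bodily injury (+$20,250 flat): $66,500 + $20,250 = $86,750.
$86,750 is within the $275,000 maximum.
$86,750 is at or above the $8,500 minimum.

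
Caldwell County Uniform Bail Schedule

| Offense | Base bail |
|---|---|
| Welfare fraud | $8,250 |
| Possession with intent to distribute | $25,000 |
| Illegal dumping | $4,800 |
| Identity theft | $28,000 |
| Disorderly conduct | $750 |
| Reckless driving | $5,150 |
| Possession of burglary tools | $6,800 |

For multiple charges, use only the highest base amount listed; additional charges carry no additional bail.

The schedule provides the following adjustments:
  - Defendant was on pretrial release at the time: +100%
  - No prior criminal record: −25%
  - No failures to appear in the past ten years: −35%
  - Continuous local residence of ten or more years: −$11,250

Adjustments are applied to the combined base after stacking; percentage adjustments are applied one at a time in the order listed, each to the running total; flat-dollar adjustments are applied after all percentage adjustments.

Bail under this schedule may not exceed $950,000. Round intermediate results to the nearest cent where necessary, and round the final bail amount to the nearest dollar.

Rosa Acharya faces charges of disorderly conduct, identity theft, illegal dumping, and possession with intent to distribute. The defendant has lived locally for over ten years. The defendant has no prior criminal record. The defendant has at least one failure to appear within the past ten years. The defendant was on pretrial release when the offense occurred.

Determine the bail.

$30,750

Base amounts from the schedule: disorderly conduct $750; identity theft $28,000; illegal dumping $4,800; possession with intent to distribute $25,000.
Stacking rule: use the highest base only. Highest is identity theft at $28,000. Combined base = $28,000.
Defendant was on pretrial release at the time (+100%): $28,000 × 2 = $56,000.
No prior criminal record (−25%): $56,000 × 0.75 = $42,000.
Continuous local residence of ten or more years (−$11,250 flat): $42,000 − $11,250 = $30,750.
$30,750 is within the $950,000 maximum.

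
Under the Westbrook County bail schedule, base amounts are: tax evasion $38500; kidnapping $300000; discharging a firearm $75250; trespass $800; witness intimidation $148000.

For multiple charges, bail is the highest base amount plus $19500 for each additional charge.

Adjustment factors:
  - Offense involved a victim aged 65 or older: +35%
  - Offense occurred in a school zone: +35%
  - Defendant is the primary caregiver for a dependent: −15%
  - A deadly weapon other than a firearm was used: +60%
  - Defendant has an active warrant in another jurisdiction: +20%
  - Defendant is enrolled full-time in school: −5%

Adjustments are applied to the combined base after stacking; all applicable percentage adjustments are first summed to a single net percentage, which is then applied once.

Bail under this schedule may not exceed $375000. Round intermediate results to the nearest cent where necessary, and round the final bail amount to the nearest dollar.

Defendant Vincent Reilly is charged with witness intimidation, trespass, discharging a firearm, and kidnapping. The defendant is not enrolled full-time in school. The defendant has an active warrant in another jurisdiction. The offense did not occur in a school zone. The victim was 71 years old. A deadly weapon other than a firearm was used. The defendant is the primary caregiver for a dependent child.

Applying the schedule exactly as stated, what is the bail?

Base amounts from the schedule: witness intimidation $148000; trespass $800; discharging a firearm $75250; kidnapping $300000.
Stacking rule: highest base plus $19500 per additional charge. Highest is kidnapping at $300000; 3 additional charges → +$58500. Combined base = $358500.
Net percentage adjustment: +35% −15% +60% +20% = +100%. $358500 × 2 = $717000.
Result $717000 exceeds the maximum of $375000; bail is capped at $375000.

$375000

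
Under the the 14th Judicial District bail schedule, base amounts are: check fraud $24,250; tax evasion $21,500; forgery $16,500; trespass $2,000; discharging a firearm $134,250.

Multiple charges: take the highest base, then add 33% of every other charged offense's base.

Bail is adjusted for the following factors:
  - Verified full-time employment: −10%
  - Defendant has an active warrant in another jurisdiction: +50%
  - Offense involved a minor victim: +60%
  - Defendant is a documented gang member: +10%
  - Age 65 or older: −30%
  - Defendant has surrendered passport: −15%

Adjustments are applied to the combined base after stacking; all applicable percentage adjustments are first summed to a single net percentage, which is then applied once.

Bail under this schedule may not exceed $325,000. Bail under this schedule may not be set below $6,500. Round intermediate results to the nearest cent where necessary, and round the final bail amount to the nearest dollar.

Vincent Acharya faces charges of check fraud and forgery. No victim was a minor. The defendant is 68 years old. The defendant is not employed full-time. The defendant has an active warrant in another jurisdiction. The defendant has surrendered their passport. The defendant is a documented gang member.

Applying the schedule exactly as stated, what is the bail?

Base amounts from the schedule: check fraud $24,250; forgery $16,500.
Stacking rule: highest base plus 33% of each additional charge. Highest is check fraud at $24,250. Additional: $16,500 × 33% = $5,445. Combined base = $24,250 + $5,445 = $29,695.
Net percentage adjustment: +50% +10% −30% −15% = +15%. $29,695 × 1.15 = $34,149.25.
$34,149.25 is within the $325,000 maximum.
$34,149.25 is at or above the $6,500 minimum.
Rounded to the nearest dollar: $34,149.

$34,149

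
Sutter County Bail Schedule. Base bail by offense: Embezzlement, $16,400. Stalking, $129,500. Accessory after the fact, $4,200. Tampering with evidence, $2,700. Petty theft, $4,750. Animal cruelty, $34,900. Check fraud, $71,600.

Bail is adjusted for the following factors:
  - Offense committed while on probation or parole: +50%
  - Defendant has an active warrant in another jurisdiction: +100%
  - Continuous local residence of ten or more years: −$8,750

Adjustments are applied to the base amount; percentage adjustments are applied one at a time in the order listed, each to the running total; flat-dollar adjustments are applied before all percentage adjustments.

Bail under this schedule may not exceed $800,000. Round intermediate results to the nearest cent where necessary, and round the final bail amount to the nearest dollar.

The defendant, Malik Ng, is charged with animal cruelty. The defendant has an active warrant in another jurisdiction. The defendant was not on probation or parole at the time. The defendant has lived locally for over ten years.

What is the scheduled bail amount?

Base amounts from the schedule: animal cruelty $34,900.
Single charge. Combined base = $34,900.
Continuous local residence of ten or more years (−$8,750 flat): $34,900 − $8,750 = $26,150.
Defendant has an active warrant in another jurisdiction (+100%): $26,150 × 2 = $52,300.
$52,300 is within the $800,000 maximum.

$52,300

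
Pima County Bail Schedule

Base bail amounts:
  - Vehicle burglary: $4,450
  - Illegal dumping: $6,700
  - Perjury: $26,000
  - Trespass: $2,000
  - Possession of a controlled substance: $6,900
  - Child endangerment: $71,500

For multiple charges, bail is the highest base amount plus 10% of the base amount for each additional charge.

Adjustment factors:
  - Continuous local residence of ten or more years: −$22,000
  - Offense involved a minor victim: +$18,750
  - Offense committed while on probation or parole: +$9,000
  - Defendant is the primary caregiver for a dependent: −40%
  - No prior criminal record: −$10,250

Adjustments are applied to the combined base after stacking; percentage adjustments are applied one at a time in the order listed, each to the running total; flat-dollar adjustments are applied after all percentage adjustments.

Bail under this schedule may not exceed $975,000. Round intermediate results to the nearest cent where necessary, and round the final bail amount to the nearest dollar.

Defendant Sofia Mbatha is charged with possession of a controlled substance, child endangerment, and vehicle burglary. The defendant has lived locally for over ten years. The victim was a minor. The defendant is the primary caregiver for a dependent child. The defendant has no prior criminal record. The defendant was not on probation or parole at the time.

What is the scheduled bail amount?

$30,081

Base amounts from the schedule: possession of a controlled substance $6,900; child endangerment $71,500; vehicle burglary $4,450.
Stacking rule: highest base plus 10% of each additional charge. Highest is child endangerment at $71,500. Additional: $6,900 × 10% = $690; $4,450 × 10% = $445. Combined base = $71,500 + $1,135 = $72,635.
Defendant is the primary caregiver for a dependent (−40%): $72,635 × 0.6 = $43,581.
Continuous local residence of ten or more years (−$22,000 flat): $43,581 − $22,000 = $21,581.
Offense involved a minor victim (+$18,750 flat): $21,581 + $18,750 = $40,331.
No prior criminal record (−$10,250 flat): $40,331 − $10,250 = $30,081.
$30,081 is within the $975,000 maximum.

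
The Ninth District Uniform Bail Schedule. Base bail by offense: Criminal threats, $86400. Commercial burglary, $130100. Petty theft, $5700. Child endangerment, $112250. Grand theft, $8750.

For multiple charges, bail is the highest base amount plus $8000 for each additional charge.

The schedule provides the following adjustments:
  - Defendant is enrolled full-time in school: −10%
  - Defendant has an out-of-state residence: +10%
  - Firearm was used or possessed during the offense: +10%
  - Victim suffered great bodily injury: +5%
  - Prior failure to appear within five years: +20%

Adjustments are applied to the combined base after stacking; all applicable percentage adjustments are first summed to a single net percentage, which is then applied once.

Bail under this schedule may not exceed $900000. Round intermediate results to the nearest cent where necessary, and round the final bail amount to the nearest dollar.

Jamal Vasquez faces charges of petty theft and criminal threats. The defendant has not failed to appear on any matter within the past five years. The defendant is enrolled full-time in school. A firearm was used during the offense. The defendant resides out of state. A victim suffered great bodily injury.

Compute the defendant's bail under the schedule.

$108560

Base amounts from the schedule: petty theft $5700; criminal threats $86400.
Stacking rule: highest base plus $8000 per additional charge. Highest is criminal threats at $86400; 1 additional charge → +$8000. Combined base = $94400.
Net percentage adjustment: −10% +10% +10% +5% = +15%. $94400 × 1.15 = $108560.
$108560 is within the $900000 maximum.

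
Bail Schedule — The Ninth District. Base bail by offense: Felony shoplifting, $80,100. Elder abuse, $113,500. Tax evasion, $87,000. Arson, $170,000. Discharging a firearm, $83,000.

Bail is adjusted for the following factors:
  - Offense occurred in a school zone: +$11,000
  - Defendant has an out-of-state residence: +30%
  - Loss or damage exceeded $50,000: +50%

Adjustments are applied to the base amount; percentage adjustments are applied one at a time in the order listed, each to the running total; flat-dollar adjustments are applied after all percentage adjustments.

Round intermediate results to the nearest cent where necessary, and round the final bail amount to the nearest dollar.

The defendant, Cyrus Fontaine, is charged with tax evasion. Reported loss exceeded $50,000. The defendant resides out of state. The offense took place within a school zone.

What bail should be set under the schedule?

$180,650

Base amounts from the schedule: tax evasion $87,000.
Single charge. Combined base = $87,000.
Defendant has an out-of-state residence (+30%): $87,000 × 1.3 = $113,100.
Loss or damage exceeded $50,000 (+50%): $113,100 × 1.5 = $169,650.
Offense occurred in a school zone (+$11,000 flat): $169,650 + $11,000 = $180,650.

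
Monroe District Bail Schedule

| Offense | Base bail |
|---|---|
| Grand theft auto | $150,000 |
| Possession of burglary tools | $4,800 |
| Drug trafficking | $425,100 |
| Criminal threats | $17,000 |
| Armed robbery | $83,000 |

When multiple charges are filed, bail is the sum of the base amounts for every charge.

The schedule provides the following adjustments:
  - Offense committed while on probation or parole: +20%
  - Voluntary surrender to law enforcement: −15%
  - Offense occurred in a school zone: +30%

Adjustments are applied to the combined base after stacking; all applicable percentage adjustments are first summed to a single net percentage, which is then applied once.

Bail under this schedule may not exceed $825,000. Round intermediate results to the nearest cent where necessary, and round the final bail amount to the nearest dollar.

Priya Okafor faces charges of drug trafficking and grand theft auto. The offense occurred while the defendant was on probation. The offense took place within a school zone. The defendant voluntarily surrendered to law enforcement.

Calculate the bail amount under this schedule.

$776,385

Base amounts from the schedule: drug trafficking $425,100; grand theft auto $150,000.
Stacking rule: sum of all bases. $425,100 + $150,000 = $575,100.
Net percentage adjustment: +20% −15% +30% = +35%. $575,100 × 1.35 = $776,385.
$776,385 is within the $825,000 maximum.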